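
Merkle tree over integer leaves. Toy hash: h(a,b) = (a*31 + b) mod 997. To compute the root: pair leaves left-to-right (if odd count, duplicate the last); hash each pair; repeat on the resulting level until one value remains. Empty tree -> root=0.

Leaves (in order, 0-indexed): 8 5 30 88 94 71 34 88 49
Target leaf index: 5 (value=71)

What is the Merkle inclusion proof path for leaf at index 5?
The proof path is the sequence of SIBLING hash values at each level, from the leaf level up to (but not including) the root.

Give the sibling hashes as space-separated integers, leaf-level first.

L0 (leaves): [8, 5, 30, 88, 94, 71, 34, 88, 49], target index=5
L1: h(8,5)=(8*31+5)%997=253 [pair 0] h(30,88)=(30*31+88)%997=21 [pair 1] h(94,71)=(94*31+71)%997=991 [pair 2] h(34,88)=(34*31+88)%997=145 [pair 3] h(49,49)=(49*31+49)%997=571 [pair 4] -> [253, 21, 991, 145, 571]
  Sibling for proof at L0: 94
L2: h(253,21)=(253*31+21)%997=885 [pair 0] h(991,145)=(991*31+145)%997=956 [pair 1] h(571,571)=(571*31+571)%997=326 [pair 2] -> [885, 956, 326]
  Sibling for proof at L1: 145
L3: h(885,956)=(885*31+956)%997=475 [pair 0] h(326,326)=(326*31+326)%997=462 [pair 1] -> [475, 462]
  Sibling for proof at L2: 885
L4: h(475,462)=(475*31+462)%997=232 [pair 0] -> [232]
  Sibling for proof at L3: 462
Root: 232
Proof path (sibling hashes from leaf to root): [94, 145, 885, 462]

Answer: 94 145 885 462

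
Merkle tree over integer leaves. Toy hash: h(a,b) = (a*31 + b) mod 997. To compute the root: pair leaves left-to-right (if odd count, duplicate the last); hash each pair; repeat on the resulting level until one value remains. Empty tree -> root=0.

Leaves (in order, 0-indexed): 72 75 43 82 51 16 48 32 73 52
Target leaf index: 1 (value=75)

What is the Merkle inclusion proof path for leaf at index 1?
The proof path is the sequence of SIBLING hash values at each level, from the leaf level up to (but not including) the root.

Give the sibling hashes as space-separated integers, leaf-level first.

Answer: 72 418 180 691

Derivation:
L0 (leaves): [72, 75, 43, 82, 51, 16, 48, 32, 73, 52], target index=1
L1: h(72,75)=(72*31+75)%997=313 [pair 0] h(43,82)=(43*31+82)%997=418 [pair 1] h(51,16)=(51*31+16)%997=600 [pair 2] h(48,32)=(48*31+32)%997=523 [pair 3] h(73,52)=(73*31+52)%997=321 [pair 4] -> [313, 418, 600, 523, 321]
  Sibling for proof at L0: 72
L2: h(313,418)=(313*31+418)%997=151 [pair 0] h(600,523)=(600*31+523)%997=180 [pair 1] h(321,321)=(321*31+321)%997=302 [pair 2] -> [151, 180, 302]
  Sibling for proof at L1: 418
L3: h(151,180)=(151*31+180)%997=873 [pair 0] h(302,302)=(302*31+302)%997=691 [pair 1] -> [873, 691]
  Sibling for proof at L2: 180
L4: h(873,691)=(873*31+691)%997=835 [pair 0] -> [835]
  Sibling for proof at L3: 691
Root: 835
Proof path (sibling hashes from leaf to root): [72, 418, 180, 691]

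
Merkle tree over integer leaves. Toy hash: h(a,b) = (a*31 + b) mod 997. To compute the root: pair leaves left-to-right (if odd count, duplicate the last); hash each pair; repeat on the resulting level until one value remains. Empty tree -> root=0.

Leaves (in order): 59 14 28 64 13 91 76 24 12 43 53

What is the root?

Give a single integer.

Answer: 886

Derivation:
L0: [59, 14, 28, 64, 13, 91, 76, 24, 12, 43, 53]
L1: h(59,14)=(59*31+14)%997=846 h(28,64)=(28*31+64)%997=932 h(13,91)=(13*31+91)%997=494 h(76,24)=(76*31+24)%997=386 h(12,43)=(12*31+43)%997=415 h(53,53)=(53*31+53)%997=699 -> [846, 932, 494, 386, 415, 699]
L2: h(846,932)=(846*31+932)%997=239 h(494,386)=(494*31+386)%997=745 h(415,699)=(415*31+699)%997=603 -> [239, 745, 603]
L3: h(239,745)=(239*31+745)%997=178 h(603,603)=(603*31+603)%997=353 -> [178, 353]
L4: h(178,353)=(178*31+353)%997=886 -> [886]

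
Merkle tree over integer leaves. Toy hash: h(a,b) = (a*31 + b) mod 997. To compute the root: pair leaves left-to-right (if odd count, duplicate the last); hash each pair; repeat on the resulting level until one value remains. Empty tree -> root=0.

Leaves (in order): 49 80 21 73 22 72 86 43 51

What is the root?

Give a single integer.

Answer: 206

Derivation:
L0: [49, 80, 21, 73, 22, 72, 86, 43, 51]
L1: h(49,80)=(49*31+80)%997=602 h(21,73)=(21*31+73)%997=724 h(22,72)=(22*31+72)%997=754 h(86,43)=(86*31+43)%997=715 h(51,51)=(51*31+51)%997=635 -> [602, 724, 754, 715, 635]
L2: h(602,724)=(602*31+724)%997=443 h(754,715)=(754*31+715)%997=161 h(635,635)=(635*31+635)%997=380 -> [443, 161, 380]
L3: h(443,161)=(443*31+161)%997=933 h(380,380)=(380*31+380)%997=196 -> [933, 196]
L4: h(933,196)=(933*31+196)%997=206 -> [206]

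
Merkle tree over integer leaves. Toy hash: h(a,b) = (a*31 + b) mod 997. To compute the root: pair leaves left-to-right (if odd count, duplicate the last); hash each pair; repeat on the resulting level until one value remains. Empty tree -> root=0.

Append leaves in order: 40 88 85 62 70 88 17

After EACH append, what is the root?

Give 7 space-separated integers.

After append 40 (leaves=[40]):
  L0: [40]
  root=40
After append 88 (leaves=[40, 88]):
  L0: [40, 88]
  L1: h(40,88)=(40*31+88)%997=331 -> [331]
  root=331
After append 85 (leaves=[40, 88, 85]):
  L0: [40, 88, 85]
  L1: h(40,88)=(40*31+88)%997=331 h(85,85)=(85*31+85)%997=726 -> [331, 726]
  L2: h(331,726)=(331*31+726)%997=20 -> [20]
  root=20
After append 62 (leaves=[40, 88, 85, 62]):
  L0: [40, 88, 85, 62]
  L1: h(40,88)=(40*31+88)%997=331 h(85,62)=(85*31+62)%997=703 -> [331, 703]
  L2: h(331,703)=(331*31+703)%997=994 -> [994]
  root=994
After append 70 (leaves=[40, 88, 85, 62, 70]):
  L0: [40, 88, 85, 62, 70]
  L1: h(40,88)=(40*31+88)%997=331 h(85,62)=(85*31+62)%997=703 h(70,70)=(70*31+70)%997=246 -> [331, 703, 246]
  L2: h(331,703)=(331*31+703)%997=994 h(246,246)=(246*31+246)%997=893 -> [994, 893]
  L3: h(994,893)=(994*31+893)%997=800 -> [800]
  root=800
After append 88 (leaves=[40, 88, 85, 62, 70, 88]):
  L0: [40, 88, 85, 62, 70, 88]
  L1: h(40,88)=(40*31+88)%997=331 h(85,62)=(85*31+62)%997=703 h(70,88)=(70*31+88)%997=264 -> [331, 703, 264]
  L2: h(331,703)=(331*31+703)%997=994 h(264,264)=(264*31+264)%997=472 -> [994, 472]
  L3: h(994,472)=(994*31+472)%997=379 -> [379]
  root=379
After append 17 (leaves=[40, 88, 85, 62, 70, 88, 17]):
  L0: [40, 88, 85, 62, 70, 88, 17]
  L1: h(40,88)=(40*31+88)%997=331 h(85,62)=(85*31+62)%997=703 h(70,88)=(70*31+88)%997=264 h(17,17)=(17*31+17)%997=544 -> [331, 703, 264, 544]
  L2: h(331,703)=(331*31+703)%997=994 h(264,544)=(264*31+544)%997=752 -> [994, 752]
  L3: h(994,752)=(994*31+752)%997=659 -> [659]
  root=659

Answer: 40 331 20 994 800 379 659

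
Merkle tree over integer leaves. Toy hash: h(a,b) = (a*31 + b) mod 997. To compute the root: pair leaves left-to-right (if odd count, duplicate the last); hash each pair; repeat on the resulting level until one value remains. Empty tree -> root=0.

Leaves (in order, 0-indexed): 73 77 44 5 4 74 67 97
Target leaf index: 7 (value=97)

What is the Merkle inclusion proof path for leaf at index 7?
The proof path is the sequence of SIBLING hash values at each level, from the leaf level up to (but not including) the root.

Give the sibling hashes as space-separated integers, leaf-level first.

L0 (leaves): [73, 77, 44, 5, 4, 74, 67, 97], target index=7
L1: h(73,77)=(73*31+77)%997=346 [pair 0] h(44,5)=(44*31+5)%997=372 [pair 1] h(4,74)=(4*31+74)%997=198 [pair 2] h(67,97)=(67*31+97)%997=180 [pair 3] -> [346, 372, 198, 180]
  Sibling for proof at L0: 67
L2: h(346,372)=(346*31+372)%997=131 [pair 0] h(198,180)=(198*31+180)%997=336 [pair 1] -> [131, 336]
  Sibling for proof at L1: 198
L3: h(131,336)=(131*31+336)%997=409 [pair 0] -> [409]
  Sibling for proof at L2: 131
Root: 409
Proof path (sibling hashes from leaf to root): [67, 198, 131]

Answer: 67 198 131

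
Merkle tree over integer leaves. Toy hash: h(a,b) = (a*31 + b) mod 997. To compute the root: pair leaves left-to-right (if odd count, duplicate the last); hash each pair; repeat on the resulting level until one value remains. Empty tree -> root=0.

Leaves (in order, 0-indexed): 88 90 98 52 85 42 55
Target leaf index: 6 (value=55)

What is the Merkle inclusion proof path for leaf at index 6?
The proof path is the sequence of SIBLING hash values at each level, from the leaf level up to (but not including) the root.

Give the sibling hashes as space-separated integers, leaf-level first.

Answer: 55 683 718

Derivation:
L0 (leaves): [88, 90, 98, 52, 85, 42, 55], target index=6
L1: h(88,90)=(88*31+90)%997=824 [pair 0] h(98,52)=(98*31+52)%997=99 [pair 1] h(85,42)=(85*31+42)%997=683 [pair 2] h(55,55)=(55*31+55)%997=763 [pair 3] -> [824, 99, 683, 763]
  Sibling for proof at L0: 55
L2: h(824,99)=(824*31+99)%997=718 [pair 0] h(683,763)=(683*31+763)%997=2 [pair 1] -> [718, 2]
  Sibling for proof at L1: 683
L3: h(718,2)=(718*31+2)%997=326 [pair 0] -> [326]
  Sibling for proof at L2: 718
Root: 326
Proof path (sibling hashes from leaf to root): [55, 683, 718]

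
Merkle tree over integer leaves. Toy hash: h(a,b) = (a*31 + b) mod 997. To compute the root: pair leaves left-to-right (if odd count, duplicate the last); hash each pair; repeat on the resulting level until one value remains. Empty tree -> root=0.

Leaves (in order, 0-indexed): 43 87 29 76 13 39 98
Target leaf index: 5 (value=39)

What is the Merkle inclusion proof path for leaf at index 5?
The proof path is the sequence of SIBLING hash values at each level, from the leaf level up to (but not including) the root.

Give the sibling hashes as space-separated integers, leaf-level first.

L0 (leaves): [43, 87, 29, 76, 13, 39, 98], target index=5
L1: h(43,87)=(43*31+87)%997=423 [pair 0] h(29,76)=(29*31+76)%997=975 [pair 1] h(13,39)=(13*31+39)%997=442 [pair 2] h(98,98)=(98*31+98)%997=145 [pair 3] -> [423, 975, 442, 145]
  Sibling for proof at L0: 13
L2: h(423,975)=(423*31+975)%997=130 [pair 0] h(442,145)=(442*31+145)%997=886 [pair 1] -> [130, 886]
  Sibling for proof at L1: 145
L3: h(130,886)=(130*31+886)%997=928 [pair 0] -> [928]
  Sibling for proof at L2: 130
Root: 928
Proof path (sibling hashes from leaf to root): [13, 145, 130]

Answer: 13 145 130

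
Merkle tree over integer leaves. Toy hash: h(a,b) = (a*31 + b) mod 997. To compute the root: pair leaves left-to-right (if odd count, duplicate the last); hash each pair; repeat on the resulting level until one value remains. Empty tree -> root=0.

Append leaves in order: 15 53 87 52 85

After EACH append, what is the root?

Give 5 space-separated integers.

Answer: 15 518 896 861 73

Derivation:
After append 15 (leaves=[15]):
  L0: [15]
  root=15
After append 53 (leaves=[15, 53]):
  L0: [15, 53]
  L1: h(15,53)=(15*31+53)%997=518 -> [518]
  root=518
After append 87 (leaves=[15, 53, 87]):
  L0: [15, 53, 87]
  L1: h(15,53)=(15*31+53)%997=518 h(87,87)=(87*31+87)%997=790 -> [518, 790]
  L2: h(518,790)=(518*31+790)%997=896 -> [896]
  root=896
After append 52 (leaves=[15, 53, 87, 52]):
  L0: [15, 53, 87, 52]
  L1: h(15,53)=(15*31+53)%997=518 h(87,52)=(87*31+52)%997=755 -> [518, 755]
  L2: h(518,755)=(518*31+755)%997=861 -> [861]
  root=861
After append 85 (leaves=[15, 53, 87, 52, 85]):
  L0: [15, 53, 87, 52, 85]
  L1: h(15,53)=(15*31+53)%997=518 h(87,52)=(87*31+52)%997=755 h(85,85)=(85*31+85)%997=726 -> [518, 755, 726]
  L2: h(518,755)=(518*31+755)%997=861 h(726,726)=(726*31+726)%997=301 -> [861, 301]
  L3: h(861,301)=(861*31+301)%997=73 -> [73]
  root=73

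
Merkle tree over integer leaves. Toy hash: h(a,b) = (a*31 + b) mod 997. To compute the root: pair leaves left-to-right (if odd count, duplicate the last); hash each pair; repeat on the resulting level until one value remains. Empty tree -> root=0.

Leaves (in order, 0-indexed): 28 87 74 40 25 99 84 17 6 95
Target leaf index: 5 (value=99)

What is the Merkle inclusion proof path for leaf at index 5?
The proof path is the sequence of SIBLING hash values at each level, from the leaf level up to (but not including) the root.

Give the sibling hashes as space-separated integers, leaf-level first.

L0 (leaves): [28, 87, 74, 40, 25, 99, 84, 17, 6, 95], target index=5
L1: h(28,87)=(28*31+87)%997=955 [pair 0] h(74,40)=(74*31+40)%997=340 [pair 1] h(25,99)=(25*31+99)%997=874 [pair 2] h(84,17)=(84*31+17)%997=627 [pair 3] h(6,95)=(6*31+95)%997=281 [pair 4] -> [955, 340, 874, 627, 281]
  Sibling for proof at L0: 25
L2: h(955,340)=(955*31+340)%997=35 [pair 0] h(874,627)=(874*31+627)%997=802 [pair 1] h(281,281)=(281*31+281)%997=19 [pair 2] -> [35, 802, 19]
  Sibling for proof at L1: 627
L3: h(35,802)=(35*31+802)%997=890 [pair 0] h(19,19)=(19*31+19)%997=608 [pair 1] -> [890, 608]
  Sibling for proof at L2: 35
L4: h(890,608)=(890*31+608)%997=282 [pair 0] -> [282]
  Sibling for proof at L3: 608
Root: 282
Proof path (sibling hashes from leaf to root): [25, 627, 35, 608]

Answer: 25 627 35 608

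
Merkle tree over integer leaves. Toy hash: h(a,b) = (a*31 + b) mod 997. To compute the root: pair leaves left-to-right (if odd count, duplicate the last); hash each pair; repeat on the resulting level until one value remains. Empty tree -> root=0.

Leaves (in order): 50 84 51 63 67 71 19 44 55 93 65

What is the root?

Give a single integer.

L0: [50, 84, 51, 63, 67, 71, 19, 44, 55, 93, 65]
L1: h(50,84)=(50*31+84)%997=637 h(51,63)=(51*31+63)%997=647 h(67,71)=(67*31+71)%997=154 h(19,44)=(19*31+44)%997=633 h(55,93)=(55*31+93)%997=801 h(65,65)=(65*31+65)%997=86 -> [637, 647, 154, 633, 801, 86]
L2: h(637,647)=(637*31+647)%997=454 h(154,633)=(154*31+633)%997=422 h(801,86)=(801*31+86)%997=989 -> [454, 422, 989]
L3: h(454,422)=(454*31+422)%997=538 h(989,989)=(989*31+989)%997=741 -> [538, 741]
L4: h(538,741)=(538*31+741)%997=470 -> [470]

Answer: 470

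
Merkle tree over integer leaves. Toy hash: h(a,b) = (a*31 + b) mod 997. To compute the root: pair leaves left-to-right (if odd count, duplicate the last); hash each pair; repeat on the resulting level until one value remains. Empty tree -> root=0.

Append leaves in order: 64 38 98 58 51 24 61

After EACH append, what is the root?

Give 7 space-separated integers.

Answer: 64 28 16 973 633 766 116

Derivation:
After append 64 (leaves=[64]):
  L0: [64]
  root=64
After append 38 (leaves=[64, 38]):
  L0: [64, 38]
  L1: h(64,38)=(64*31+38)%997=28 -> [28]
  root=28
After append 98 (leaves=[64, 38, 98]):
  L0: [64, 38, 98]
  L1: h(64,38)=(64*31+38)%997=28 h(98,98)=(98*31+98)%997=145 -> [28, 145]
  L2: h(28,145)=(28*31+145)%997=16 -> [16]
  root=16
After append 58 (leaves=[64, 38, 98, 58]):
  L0: [64, 38, 98, 58]
  L1: h(64,38)=(64*31+38)%997=28 h(98,58)=(98*31+58)%997=105 -> [28, 105]
  L2: h(28,105)=(28*31+105)%997=973 -> [973]
  root=973
After append 51 (leaves=[64, 38, 98, 58, 51]):
  L0: [64, 38, 98, 58, 51]
  L1: h(64,38)=(64*31+38)%997=28 h(98,58)=(98*31+58)%997=105 h(51,51)=(51*31+51)%997=635 -> [28, 105, 635]
  L2: h(28,105)=(28*31+105)%997=973 h(635,635)=(635*31+635)%997=380 -> [973, 380]
  L3: h(973,380)=(973*31+380)%997=633 -> [633]
  root=633
After append 24 (leaves=[64, 38, 98, 58, 51, 24]):
  L0: [64, 38, 98, 58, 51, 24]
  L1: h(64,38)=(64*31+38)%997=28 h(98,58)=(98*31+58)%997=105 h(51,24)=(51*31+24)%997=608 -> [28, 105, 608]
  L2: h(28,105)=(28*31+105)%997=973 h(608,608)=(608*31+608)%997=513 -> [973, 513]
  L3: h(973,513)=(973*31+513)%997=766 -> [766]
  root=766
After append 61 (leaves=[64, 38, 98, 58, 51, 24, 61]):
  L0: [64, 38, 98, 58, 51, 24, 61]
  L1: h(64,38)=(64*31+38)%997=28 h(98,58)=(98*31+58)%997=105 h(51,24)=(51*31+24)%997=608 h(61,61)=(61*31+61)%997=955 -> [28, 105, 608, 955]
  L2: h(28,105)=(28*31+105)%997=973 h(608,955)=(608*31+955)%997=860 -> [973, 860]
  L3: h(973,860)=(973*31+860)%997=116 -> [116]
  root=116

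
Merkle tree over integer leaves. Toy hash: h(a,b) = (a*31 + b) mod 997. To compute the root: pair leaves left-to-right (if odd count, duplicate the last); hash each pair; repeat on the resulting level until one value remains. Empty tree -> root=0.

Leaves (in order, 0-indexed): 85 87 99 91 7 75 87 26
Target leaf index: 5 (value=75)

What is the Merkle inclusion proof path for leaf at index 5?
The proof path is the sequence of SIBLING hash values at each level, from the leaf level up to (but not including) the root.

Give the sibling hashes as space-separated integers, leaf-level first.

L0 (leaves): [85, 87, 99, 91, 7, 75, 87, 26], target index=5
L1: h(85,87)=(85*31+87)%997=728 [pair 0] h(99,91)=(99*31+91)%997=169 [pair 1] h(7,75)=(7*31+75)%997=292 [pair 2] h(87,26)=(87*31+26)%997=729 [pair 3] -> [728, 169, 292, 729]
  Sibling for proof at L0: 7
L2: h(728,169)=(728*31+169)%997=803 [pair 0] h(292,729)=(292*31+729)%997=808 [pair 1] -> [803, 808]
  Sibling for proof at L1: 729
L3: h(803,808)=(803*31+808)%997=776 [pair 0] -> [776]
  Sibling for proof at L2: 803
Root: 776
Proof path (sibling hashes from leaf to root): [7, 729, 803]

Answer: 7 729 803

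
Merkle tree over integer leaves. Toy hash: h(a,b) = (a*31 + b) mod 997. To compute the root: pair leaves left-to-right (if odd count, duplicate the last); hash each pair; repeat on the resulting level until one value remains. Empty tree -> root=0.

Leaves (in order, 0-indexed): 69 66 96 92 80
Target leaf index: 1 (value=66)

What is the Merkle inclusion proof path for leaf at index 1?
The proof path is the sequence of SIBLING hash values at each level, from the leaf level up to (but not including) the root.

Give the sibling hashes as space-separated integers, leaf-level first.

L0 (leaves): [69, 66, 96, 92, 80], target index=1
L1: h(69,66)=(69*31+66)%997=211 [pair 0] h(96,92)=(96*31+92)%997=77 [pair 1] h(80,80)=(80*31+80)%997=566 [pair 2] -> [211, 77, 566]
  Sibling for proof at L0: 69
L2: h(211,77)=(211*31+77)%997=636 [pair 0] h(566,566)=(566*31+566)%997=166 [pair 1] -> [636, 166]
  Sibling for proof at L1: 77
L3: h(636,166)=(636*31+166)%997=939 [pair 0] -> [939]
  Sibling for proof at L2: 166
Root: 939
Proof path (sibling hashes from leaf to root): [69, 77, 166]

Answer: 69 77 166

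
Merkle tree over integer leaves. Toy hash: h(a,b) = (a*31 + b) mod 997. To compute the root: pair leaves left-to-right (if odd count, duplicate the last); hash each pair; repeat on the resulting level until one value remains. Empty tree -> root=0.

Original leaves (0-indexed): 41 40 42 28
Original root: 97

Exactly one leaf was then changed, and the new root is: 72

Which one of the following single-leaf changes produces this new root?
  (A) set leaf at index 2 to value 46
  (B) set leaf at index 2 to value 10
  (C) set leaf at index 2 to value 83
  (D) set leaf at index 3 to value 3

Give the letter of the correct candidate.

Answer: D

Derivation:
Original leaves: [41, 40, 42, 28]
Target new root: 72
Try each candidate change and compute the resulting root:
Candidate A: set leaf[2] = 46 -> leaves = [41, 40, 46, 28]
  L0: [41, 40, 46, 28]
  L1: h(41,40)=(41*31+40)%997=314 h(46,28)=(46*31+28)%997=457 -> [314, 457]
  L2: h(314,457)=(314*31+457)%997=221 -> [221]
  root = 221 != target 72
Candidate B: set leaf[2] = 10 -> leaves = [41, 40, 10, 28]
  L0: [41, 40, 10, 28]
  L1: h(41,40)=(41*31+40)%997=314 h(10,28)=(10*31+28)%997=338 -> [314, 338]
  L2: h(314,338)=(314*31+338)%997=102 -> [102]
  root = 102 != target 72
Candidate C: set leaf[2] = 83 -> leaves = [41, 40, 83, 28]
  L0: [41, 40, 83, 28]
  L1: h(41,40)=(41*31+40)%997=314 h(83,28)=(83*31+28)%997=607 -> [314, 607]
  L2: h(314,607)=(314*31+607)%997=371 -> [371]
  root = 371 != target 72
Candidate D: set leaf[3] = 3 -> leaves = [41, 40, 42, 3]
  L0: [41, 40, 42, 3]
  L1: h(41,40)=(41*31+40)%997=314 h(42,3)=(42*31+3)%997=308 -> [314, 308]
  L2: h(314,308)=(314*31+308)%997=72 -> [72]
  root = 72 == target 72  ** MATCH **
Candidate D produces the target root.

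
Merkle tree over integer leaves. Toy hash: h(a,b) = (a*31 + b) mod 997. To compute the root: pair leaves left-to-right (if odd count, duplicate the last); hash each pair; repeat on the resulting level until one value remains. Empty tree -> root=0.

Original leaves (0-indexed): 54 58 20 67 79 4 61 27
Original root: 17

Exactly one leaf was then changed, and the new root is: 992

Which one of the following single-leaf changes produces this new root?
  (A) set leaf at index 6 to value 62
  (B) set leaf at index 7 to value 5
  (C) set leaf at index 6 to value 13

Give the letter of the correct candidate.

Answer: B

Derivation:
Original leaves: [54, 58, 20, 67, 79, 4, 61, 27]
Target new root: 992
Try each candidate change and compute the resulting root:
Candidate A: set leaf[6] = 62 -> leaves = [54, 58, 20, 67, 79, 4, 62, 27]
  L0: [54, 58, 20, 67, 79, 4, 62, 27]
  L1: h(54,58)=(54*31+58)%997=735 h(20,67)=(20*31+67)%997=687 h(79,4)=(79*31+4)%997=459 h(62,27)=(62*31+27)%997=952 -> [735, 687, 459, 952]
  L2: h(735,687)=(735*31+687)%997=541 h(459,952)=(459*31+952)%997=226 -> [541, 226]
  L3: h(541,226)=(541*31+226)%997=48 -> [48]
  root = 48 != target 992
Candidate B: set leaf[7] = 5 -> leaves = [54, 58, 20, 67, 79, 4, 61, 5]
  L0: [54, 58, 20, 67, 79, 4, 61, 5]
  L1: h(54,58)=(54*31+58)%997=735 h(20,67)=(20*31+67)%997=687 h(79,4)=(79*31+4)%997=459 h(61,5)=(61*31+5)%997=899 -> [735, 687, 459, 899]
  L2: h(735,687)=(735*31+687)%997=541 h(459,899)=(459*31+899)%997=173 -> [541, 173]
  L3: h(541,173)=(541*31+173)%997=992 -> [992]
  root = 992 == target 992  ** MATCH **
Candidate C: set leaf[6] = 13 -> leaves = [54, 58, 20, 67, 79, 4, 13, 27]
  L0: [54, 58, 20, 67, 79, 4, 13, 27]
  L1: h(54,58)=(54*31+58)%997=735 h(20,67)=(20*31+67)%997=687 h(79,4)=(79*31+4)%997=459 h(13,27)=(13*31+27)%997=430 -> [735, 687, 459, 430]
  L2: h(735,687)=(735*31+687)%997=541 h(459,430)=(459*31+430)%997=701 -> [541, 701]
  L3: h(541,701)=(541*31+701)%997=523 -> [523]
  root = 523 != target 992
Candidate B produces the target root.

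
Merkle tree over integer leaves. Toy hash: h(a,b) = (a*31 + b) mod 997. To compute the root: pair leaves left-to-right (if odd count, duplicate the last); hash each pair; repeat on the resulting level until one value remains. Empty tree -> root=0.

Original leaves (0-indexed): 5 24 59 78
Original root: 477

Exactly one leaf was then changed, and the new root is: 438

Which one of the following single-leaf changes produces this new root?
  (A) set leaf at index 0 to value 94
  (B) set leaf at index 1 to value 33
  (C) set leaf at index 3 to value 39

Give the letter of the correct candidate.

Answer: C

Derivation:
Original leaves: [5, 24, 59, 78]
Target new root: 438
Try each candidate change and compute the resulting root:
Candidate A: set leaf[0] = 94 -> leaves = [94, 24, 59, 78]
  L0: [94, 24, 59, 78]
  L1: h(94,24)=(94*31+24)%997=944 h(59,78)=(59*31+78)%997=910 -> [944, 910]
  L2: h(944,910)=(944*31+910)%997=264 -> [264]
  root = 264 != target 438
Candidate B: set leaf[1] = 33 -> leaves = [5, 33, 59, 78]
  L0: [5, 33, 59, 78]
  L1: h(5,33)=(5*31+33)%997=188 h(59,78)=(59*31+78)%997=910 -> [188, 910]
  L2: h(188,910)=(188*31+910)%997=756 -> [756]
  root = 756 != target 438
Candidate C: set leaf[3] = 39 -> leaves = [5, 24, 59, 39]
  L0: [5, 24, 59, 39]
  L1: h(5,24)=(5*31+24)%997=179 h(59,39)=(59*31+39)%997=871 -> [179, 871]
  L2: h(179,871)=(179*31+871)%997=438 -> [438]
  root = 438 == target 438  ** MATCH **
Candidate C produces the target root.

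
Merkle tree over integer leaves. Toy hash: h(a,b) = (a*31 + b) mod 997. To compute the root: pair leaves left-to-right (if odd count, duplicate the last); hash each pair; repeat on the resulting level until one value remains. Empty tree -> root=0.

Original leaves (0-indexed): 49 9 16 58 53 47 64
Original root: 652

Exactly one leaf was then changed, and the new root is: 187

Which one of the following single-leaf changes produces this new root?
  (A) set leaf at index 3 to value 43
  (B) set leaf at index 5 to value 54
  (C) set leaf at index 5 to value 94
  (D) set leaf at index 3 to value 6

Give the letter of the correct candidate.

Answer: A

Derivation:
Original leaves: [49, 9, 16, 58, 53, 47, 64]
Target new root: 187
Try each candidate change and compute the resulting root:
Candidate A: set leaf[3] = 43 -> leaves = [49, 9, 16, 43, 53, 47, 64]
  L0: [49, 9, 16, 43, 53, 47, 64]
  L1: h(49,9)=(49*31+9)%997=531 h(16,43)=(16*31+43)%997=539 h(53,47)=(53*31+47)%997=693 h(64,64)=(64*31+64)%997=54 -> [531, 539, 693, 54]
  L2: h(531,539)=(531*31+539)%997=51 h(693,54)=(693*31+54)%997=600 -> [51, 600]
  L3: h(51,600)=(51*31+600)%997=187 -> [187]
  root = 187 == target 187  ** MATCH **
Candidate B: set leaf[5] = 54 -> leaves = [49, 9, 16, 58, 53, 54, 64]
  L0: [49, 9, 16, 58, 53, 54, 64]
  L1: h(49,9)=(49*31+9)%997=531 h(16,58)=(16*31+58)%997=554 h(53,54)=(53*31+54)%997=700 h(64,64)=(64*31+64)%997=54 -> [531, 554, 700, 54]
  L2: h(531,554)=(531*31+554)%997=66 h(700,54)=(700*31+54)%997=817 -> [66, 817]
  L3: h(66,817)=(66*31+817)%997=869 -> [869]
  root = 869 != target 187
Candidate C: set leaf[5] = 94 -> leaves = [49, 9, 16, 58, 53, 94, 64]
  L0: [49, 9, 16, 58, 53, 94, 64]
  L1: h(49,9)=(49*31+9)%997=531 h(16,58)=(16*31+58)%997=554 h(53,94)=(53*31+94)%997=740 h(64,64)=(64*31+64)%997=54 -> [531, 554, 740, 54]
  L2: h(531,554)=(531*31+554)%997=66 h(740,54)=(740*31+54)%997=63 -> [66, 63]
  L3: h(66,63)=(66*31+63)%997=115 -> [115]
  root = 115 != target 187
Candidate D: set leaf[3] = 6 -> leaves = [49, 9, 16, 6, 53, 47, 64]
  L0: [49, 9, 16, 6, 53, 47, 64]
  L1: h(49,9)=(49*31+9)%997=531 h(16,6)=(16*31+6)%997=502 h(53,47)=(53*31+47)%997=693 h(64,64)=(64*31+64)%997=54 -> [531, 502, 693, 54]
  L2: h(531,502)=(531*31+502)%997=14 h(693,54)=(693*31+54)%997=600 -> [14, 600]
  L3: h(14,600)=(14*31+600)%997=37 -> [37]
  root = 37 != target 187
Candidate A produces the target root.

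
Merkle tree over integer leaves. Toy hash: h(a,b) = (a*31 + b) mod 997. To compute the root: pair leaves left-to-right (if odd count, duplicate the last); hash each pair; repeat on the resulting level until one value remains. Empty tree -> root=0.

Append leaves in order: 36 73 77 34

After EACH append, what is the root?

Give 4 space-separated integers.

Answer: 36 192 440 397

Derivation:
After append 36 (leaves=[36]):
  L0: [36]
  root=36
After append 73 (leaves=[36, 73]):
  L0: [36, 73]
  L1: h(36,73)=(36*31+73)%997=192 -> [192]
  root=192
After append 77 (leaves=[36, 73, 77]):
  L0: [36, 73, 77]
  L1: h(36,73)=(36*31+73)%997=192 h(77,77)=(77*31+77)%997=470 -> [192, 470]
  L2: h(192,470)=(192*31+470)%997=440 -> [440]
  root=440
After append 34 (leaves=[36, 73, 77, 34]):
  L0: [36, 73, 77, 34]
  L1: h(36,73)=(36*31+73)%997=192 h(77,34)=(77*31+34)%997=427 -> [192, 427]
  L2: h(192,427)=(192*31+427)%997=397 -> [397]
  root=397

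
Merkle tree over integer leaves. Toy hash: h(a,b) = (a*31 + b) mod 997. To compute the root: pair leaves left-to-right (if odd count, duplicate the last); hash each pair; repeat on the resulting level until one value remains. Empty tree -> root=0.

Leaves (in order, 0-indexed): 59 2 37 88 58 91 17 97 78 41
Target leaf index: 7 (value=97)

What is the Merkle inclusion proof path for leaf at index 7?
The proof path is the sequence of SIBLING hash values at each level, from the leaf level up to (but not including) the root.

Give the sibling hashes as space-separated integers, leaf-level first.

Answer: 17 892 170 591

Derivation:
L0 (leaves): [59, 2, 37, 88, 58, 91, 17, 97, 78, 41], target index=7
L1: h(59,2)=(59*31+2)%997=834 [pair 0] h(37,88)=(37*31+88)%997=238 [pair 1] h(58,91)=(58*31+91)%997=892 [pair 2] h(17,97)=(17*31+97)%997=624 [pair 3] h(78,41)=(78*31+41)%997=465 [pair 4] -> [834, 238, 892, 624, 465]
  Sibling for proof at L0: 17
L2: h(834,238)=(834*31+238)%997=170 [pair 0] h(892,624)=(892*31+624)%997=360 [pair 1] h(465,465)=(465*31+465)%997=922 [pair 2] -> [170, 360, 922]
  Sibling for proof at L1: 892
L3: h(170,360)=(170*31+360)%997=645 [pair 0] h(922,922)=(922*31+922)%997=591 [pair 1] -> [645, 591]
  Sibling for proof at L2: 170
L4: h(645,591)=(645*31+591)%997=646 [pair 0] -> [646]
  Sibling for proof at L3: 591
Root: 646
Proof path (sibling hashes from leaf to root): [17, 892, 170, 591]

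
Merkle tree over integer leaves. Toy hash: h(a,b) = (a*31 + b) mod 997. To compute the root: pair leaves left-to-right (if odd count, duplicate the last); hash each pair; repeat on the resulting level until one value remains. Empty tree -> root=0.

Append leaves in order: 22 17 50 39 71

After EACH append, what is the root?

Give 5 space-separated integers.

Answer: 22 699 338 327 90

Derivation:
After append 22 (leaves=[22]):
  L0: [22]
  root=22
After append 17 (leaves=[22, 17]):
  L0: [22, 17]
  L1: h(22,17)=(22*31+17)%997=699 -> [699]
  root=699
After append 50 (leaves=[22, 17, 50]):
  L0: [22, 17, 50]
  L1: h(22,17)=(22*31+17)%997=699 h(50,50)=(50*31+50)%997=603 -> [699, 603]
  L2: h(699,603)=(699*31+603)%997=338 -> [338]
  root=338
After append 39 (leaves=[22, 17, 50, 39]):
  L0: [22, 17, 50, 39]
  L1: h(22,17)=(22*31+17)%997=699 h(50,39)=(50*31+39)%997=592 -> [699, 592]
  L2: h(699,592)=(699*31+592)%997=327 -> [327]
  root=327
After append 71 (leaves=[22, 17, 50, 39, 71]):
  L0: [22, 17, 50, 39, 71]
  L1: h(22,17)=(22*31+17)%997=699 h(50,39)=(50*31+39)%997=592 h(71,71)=(71*31+71)%997=278 -> [699, 592, 278]
  L2: h(699,592)=(699*31+592)%997=327 h(278,278)=(278*31+278)%997=920 -> [327, 920]
  L3: h(327,920)=(327*31+920)%997=90 -> [90]
  root=90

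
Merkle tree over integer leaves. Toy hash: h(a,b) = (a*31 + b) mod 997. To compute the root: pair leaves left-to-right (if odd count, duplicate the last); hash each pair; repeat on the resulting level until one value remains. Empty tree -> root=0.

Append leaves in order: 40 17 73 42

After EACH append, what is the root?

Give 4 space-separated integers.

Answer: 40 260 426 395

Derivation:
After append 40 (leaves=[40]):
  L0: [40]
  root=40
After append 17 (leaves=[40, 17]):
  L0: [40, 17]
  L1: h(40,17)=(40*31+17)%997=260 -> [260]
  root=260
After append 73 (leaves=[40, 17, 73]):
  L0: [40, 17, 73]
  L1: h(40,17)=(40*31+17)%997=260 h(73,73)=(73*31+73)%997=342 -> [260, 342]
  L2: h(260,342)=(260*31+342)%997=426 -> [426]
  root=426
After append 42 (leaves=[40, 17, 73, 42]):
  L0: [40, 17, 73, 42]
  L1: h(40,17)=(40*31+17)%997=260 h(73,42)=(73*31+42)%997=311 -> [260, 311]
  L2: h(260,311)=(260*31+311)%997=395 -> [395]
  root=395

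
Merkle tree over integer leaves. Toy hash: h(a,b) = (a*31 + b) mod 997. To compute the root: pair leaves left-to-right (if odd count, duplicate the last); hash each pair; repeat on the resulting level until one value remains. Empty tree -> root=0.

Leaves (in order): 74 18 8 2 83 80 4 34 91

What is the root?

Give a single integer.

Answer: 992

Derivation:
L0: [74, 18, 8, 2, 83, 80, 4, 34, 91]
L1: h(74,18)=(74*31+18)%997=318 h(8,2)=(8*31+2)%997=250 h(83,80)=(83*31+80)%997=659 h(4,34)=(4*31+34)%997=158 h(91,91)=(91*31+91)%997=918 -> [318, 250, 659, 158, 918]
L2: h(318,250)=(318*31+250)%997=138 h(659,158)=(659*31+158)%997=647 h(918,918)=(918*31+918)%997=463 -> [138, 647, 463]
L3: h(138,647)=(138*31+647)%997=937 h(463,463)=(463*31+463)%997=858 -> [937, 858]
L4: h(937,858)=(937*31+858)%997=992 -> [992]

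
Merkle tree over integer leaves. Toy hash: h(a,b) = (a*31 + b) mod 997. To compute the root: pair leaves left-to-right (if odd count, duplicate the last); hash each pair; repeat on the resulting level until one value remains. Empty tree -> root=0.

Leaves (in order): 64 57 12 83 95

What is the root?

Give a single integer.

L0: [64, 57, 12, 83, 95]
L1: h(64,57)=(64*31+57)%997=47 h(12,83)=(12*31+83)%997=455 h(95,95)=(95*31+95)%997=49 -> [47, 455, 49]
L2: h(47,455)=(47*31+455)%997=915 h(49,49)=(49*31+49)%997=571 -> [915, 571]
L3: h(915,571)=(915*31+571)%997=23 -> [23]

Answer: 23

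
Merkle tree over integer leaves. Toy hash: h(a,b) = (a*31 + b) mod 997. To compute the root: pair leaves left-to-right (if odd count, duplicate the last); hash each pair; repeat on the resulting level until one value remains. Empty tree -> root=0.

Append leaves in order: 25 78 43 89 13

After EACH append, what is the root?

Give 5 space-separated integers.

Answer: 25 853 900 946 764

Derivation:
After append 25 (leaves=[25]):
  L0: [25]
  root=25
After append 78 (leaves=[25, 78]):
  L0: [25, 78]
  L1: h(25,78)=(25*31+78)%997=853 -> [853]
  root=853
After append 43 (leaves=[25, 78, 43]):
  L0: [25, 78, 43]
  L1: h(25,78)=(25*31+78)%997=853 h(43,43)=(43*31+43)%997=379 -> [853, 379]
  L2: h(853,379)=(853*31+379)%997=900 -> [900]
  root=900
After append 89 (leaves=[25, 78, 43, 89]):
  L0: [25, 78, 43, 89]
  L1: h(25,78)=(25*31+78)%997=853 h(43,89)=(43*31+89)%997=425 -> [853, 425]
  L2: h(853,425)=(853*31+425)%997=946 -> [946]
  root=946
After append 13 (leaves=[25, 78, 43, 89, 13]):
  L0: [25, 78, 43, 89, 13]
  L1: h(25,78)=(25*31+78)%997=853 h(43,89)=(43*31+89)%997=425 h(13,13)=(13*31+13)%997=416 -> [853, 425, 416]
  L2: h(853,425)=(853*31+425)%997=946 h(416,416)=(416*31+416)%997=351 -> [946, 351]
  L3: h(946,351)=(946*31+351)%997=764 -> [764]
  root=764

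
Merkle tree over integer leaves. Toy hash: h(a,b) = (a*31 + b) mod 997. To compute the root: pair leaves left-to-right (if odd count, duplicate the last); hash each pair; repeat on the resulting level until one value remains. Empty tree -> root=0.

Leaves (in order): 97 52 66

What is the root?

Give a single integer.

Answer: 232

Derivation:
L0: [97, 52, 66]
L1: h(97,52)=(97*31+52)%997=68 h(66,66)=(66*31+66)%997=118 -> [68, 118]
L2: h(68,118)=(68*31+118)%997=232 -> [232]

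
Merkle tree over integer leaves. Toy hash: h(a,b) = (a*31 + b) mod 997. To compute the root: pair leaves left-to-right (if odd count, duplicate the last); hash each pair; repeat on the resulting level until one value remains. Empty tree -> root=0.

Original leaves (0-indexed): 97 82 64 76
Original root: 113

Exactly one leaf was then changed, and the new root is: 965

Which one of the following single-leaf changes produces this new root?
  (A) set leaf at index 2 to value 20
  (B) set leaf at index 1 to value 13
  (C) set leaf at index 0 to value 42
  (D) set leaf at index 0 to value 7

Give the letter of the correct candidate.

Answer: B

Derivation:
Original leaves: [97, 82, 64, 76]
Target new root: 965
Try each candidate change and compute the resulting root:
Candidate A: set leaf[2] = 20 -> leaves = [97, 82, 20, 76]
  L0: [97, 82, 20, 76]
  L1: h(97,82)=(97*31+82)%997=98 h(20,76)=(20*31+76)%997=696 -> [98, 696]
  L2: h(98,696)=(98*31+696)%997=743 -> [743]
  root = 743 != target 965
Candidate B: set leaf[1] = 13 -> leaves = [97, 13, 64, 76]
  L0: [97, 13, 64, 76]
  L1: h(97,13)=(97*31+13)%997=29 h(64,76)=(64*31+76)%997=66 -> [29, 66]
  L2: h(29,66)=(29*31+66)%997=965 -> [965]
  root = 965 == target 965  ** MATCH **
Candidate C: set leaf[0] = 42 -> leaves = [42, 82, 64, 76]
  L0: [42, 82, 64, 76]
  L1: h(42,82)=(42*31+82)%997=387 h(64,76)=(64*31+76)%997=66 -> [387, 66]
  L2: h(387,66)=(387*31+66)%997=99 -> [99]
  root = 99 != target 965
Candidate D: set leaf[0] = 7 -> leaves = [7, 82, 64, 76]
  L0: [7, 82, 64, 76]
  L1: h(7,82)=(7*31+82)%997=299 h(64,76)=(64*31+76)%997=66 -> [299, 66]
  L2: h(299,66)=(299*31+66)%997=362 -> [362]
  root = 362 != target 965
Candidate B produces the target root.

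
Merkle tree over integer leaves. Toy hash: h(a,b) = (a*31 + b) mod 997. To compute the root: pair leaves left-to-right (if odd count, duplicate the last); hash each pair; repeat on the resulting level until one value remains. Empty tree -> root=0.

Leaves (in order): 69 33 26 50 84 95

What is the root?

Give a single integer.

L0: [69, 33, 26, 50, 84, 95]
L1: h(69,33)=(69*31+33)%997=178 h(26,50)=(26*31+50)%997=856 h(84,95)=(84*31+95)%997=705 -> [178, 856, 705]
L2: h(178,856)=(178*31+856)%997=392 h(705,705)=(705*31+705)%997=626 -> [392, 626]
L3: h(392,626)=(392*31+626)%997=814 -> [814]

Answer: 814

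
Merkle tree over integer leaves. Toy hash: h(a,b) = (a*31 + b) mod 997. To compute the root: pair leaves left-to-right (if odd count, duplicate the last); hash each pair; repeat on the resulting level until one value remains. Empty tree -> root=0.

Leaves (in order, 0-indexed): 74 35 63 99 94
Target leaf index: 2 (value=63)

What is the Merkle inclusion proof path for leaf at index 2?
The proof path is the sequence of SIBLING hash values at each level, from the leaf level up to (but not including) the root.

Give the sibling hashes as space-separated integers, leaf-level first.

Answer: 99 335 544

Derivation:
L0 (leaves): [74, 35, 63, 99, 94], target index=2
L1: h(74,35)=(74*31+35)%997=335 [pair 0] h(63,99)=(63*31+99)%997=58 [pair 1] h(94,94)=(94*31+94)%997=17 [pair 2] -> [335, 58, 17]
  Sibling for proof at L0: 99
L2: h(335,58)=(335*31+58)%997=473 [pair 0] h(17,17)=(17*31+17)%997=544 [pair 1] -> [473, 544]
  Sibling for proof at L1: 335
L3: h(473,544)=(473*31+544)%997=252 [pair 0] -> [252]
  Sibling for proof at L2: 544
Root: 252
Proof path (sibling hashes from leaf to root): [99, 335, 544]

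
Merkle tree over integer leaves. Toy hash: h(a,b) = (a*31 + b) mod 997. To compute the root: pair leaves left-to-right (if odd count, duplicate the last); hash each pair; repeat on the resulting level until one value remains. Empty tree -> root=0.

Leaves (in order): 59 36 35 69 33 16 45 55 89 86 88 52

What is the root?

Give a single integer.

L0: [59, 36, 35, 69, 33, 16, 45, 55, 89, 86, 88, 52]
L1: h(59,36)=(59*31+36)%997=868 h(35,69)=(35*31+69)%997=157 h(33,16)=(33*31+16)%997=42 h(45,55)=(45*31+55)%997=453 h(89,86)=(89*31+86)%997=851 h(88,52)=(88*31+52)%997=786 -> [868, 157, 42, 453, 851, 786]
L2: h(868,157)=(868*31+157)%997=146 h(42,453)=(42*31+453)%997=758 h(851,786)=(851*31+786)%997=248 -> [146, 758, 248]
L3: h(146,758)=(146*31+758)%997=299 h(248,248)=(248*31+248)%997=957 -> [299, 957]
L4: h(299,957)=(299*31+957)%997=256 -> [256]

Answer: 256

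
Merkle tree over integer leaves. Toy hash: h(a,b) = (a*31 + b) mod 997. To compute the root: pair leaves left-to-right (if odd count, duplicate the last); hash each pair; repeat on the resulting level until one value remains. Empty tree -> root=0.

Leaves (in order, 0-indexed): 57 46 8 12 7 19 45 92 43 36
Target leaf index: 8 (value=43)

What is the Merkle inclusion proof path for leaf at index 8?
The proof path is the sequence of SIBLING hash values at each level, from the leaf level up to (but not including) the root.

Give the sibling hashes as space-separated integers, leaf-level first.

Answer: 36 372 937 448

Derivation:
L0 (leaves): [57, 46, 8, 12, 7, 19, 45, 92, 43, 36], target index=8
L1: h(57,46)=(57*31+46)%997=816 [pair 0] h(8,12)=(8*31+12)%997=260 [pair 1] h(7,19)=(7*31+19)%997=236 [pair 2] h(45,92)=(45*31+92)%997=490 [pair 3] h(43,36)=(43*31+36)%997=372 [pair 4] -> [816, 260, 236, 490, 372]
  Sibling for proof at L0: 36
L2: h(816,260)=(816*31+260)%997=631 [pair 0] h(236,490)=(236*31+490)%997=827 [pair 1] h(372,372)=(372*31+372)%997=937 [pair 2] -> [631, 827, 937]
  Sibling for proof at L1: 372
L3: h(631,827)=(631*31+827)%997=448 [pair 0] h(937,937)=(937*31+937)%997=74 [pair 1] -> [448, 74]
  Sibling for proof at L2: 937
L4: h(448,74)=(448*31+74)%997=4 [pair 0] -> [4]
  Sibling for proof at L3: 448
Root: 4
Proof path (sibling hashes from leaf to root): [36, 372, 937, 448]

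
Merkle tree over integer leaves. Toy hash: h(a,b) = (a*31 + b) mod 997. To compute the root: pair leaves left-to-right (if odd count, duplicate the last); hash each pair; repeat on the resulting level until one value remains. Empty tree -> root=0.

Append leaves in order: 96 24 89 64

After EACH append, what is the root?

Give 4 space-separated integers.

After append 96 (leaves=[96]):
  L0: [96]
  root=96
After append 24 (leaves=[96, 24]):
  L0: [96, 24]
  L1: h(96,24)=(96*31+24)%997=9 -> [9]
  root=9
After append 89 (leaves=[96, 24, 89]):
  L0: [96, 24, 89]
  L1: h(96,24)=(96*31+24)%997=9 h(89,89)=(89*31+89)%997=854 -> [9, 854]
  L2: h(9,854)=(9*31+854)%997=136 -> [136]
  root=136
After append 64 (leaves=[96, 24, 89, 64]):
  L0: [96, 24, 89, 64]
  L1: h(96,24)=(96*31+24)%997=9 h(89,64)=(89*31+64)%997=829 -> [9, 829]
  L2: h(9,829)=(9*31+829)%997=111 -> [111]
  root=111

Answer: 96 9 136 111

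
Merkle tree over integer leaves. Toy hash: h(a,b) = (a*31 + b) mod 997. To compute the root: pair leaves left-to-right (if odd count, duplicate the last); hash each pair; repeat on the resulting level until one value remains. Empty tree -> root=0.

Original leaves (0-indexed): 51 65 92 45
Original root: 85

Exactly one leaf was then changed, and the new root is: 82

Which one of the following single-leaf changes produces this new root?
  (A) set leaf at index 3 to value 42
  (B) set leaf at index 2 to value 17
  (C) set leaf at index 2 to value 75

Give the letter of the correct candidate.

Original leaves: [51, 65, 92, 45]
Target new root: 82
Try each candidate change and compute the resulting root:
Candidate A: set leaf[3] = 42 -> leaves = [51, 65, 92, 42]
  L0: [51, 65, 92, 42]
  L1: h(51,65)=(51*31+65)%997=649 h(92,42)=(92*31+42)%997=900 -> [649, 900]
  L2: h(649,900)=(649*31+900)%997=82 -> [82]
  root = 82 == target 82  ** MATCH **
Candidate B: set leaf[2] = 17 -> leaves = [51, 65, 17, 45]
  L0: [51, 65, 17, 45]
  L1: h(51,65)=(51*31+65)%997=649 h(17,45)=(17*31+45)%997=572 -> [649, 572]
  L2: h(649,572)=(649*31+572)%997=751 -> [751]
  root = 751 != target 82
Candidate C: set leaf[2] = 75 -> leaves = [51, 65, 75, 45]
  L0: [51, 65, 75, 45]
  L1: h(51,65)=(51*31+65)%997=649 h(75,45)=(75*31+45)%997=376 -> [649, 376]
  L2: h(649,376)=(649*31+376)%997=555 -> [555]
  root = 555 != target 82
Candidate A produces the target root.

Answer: A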